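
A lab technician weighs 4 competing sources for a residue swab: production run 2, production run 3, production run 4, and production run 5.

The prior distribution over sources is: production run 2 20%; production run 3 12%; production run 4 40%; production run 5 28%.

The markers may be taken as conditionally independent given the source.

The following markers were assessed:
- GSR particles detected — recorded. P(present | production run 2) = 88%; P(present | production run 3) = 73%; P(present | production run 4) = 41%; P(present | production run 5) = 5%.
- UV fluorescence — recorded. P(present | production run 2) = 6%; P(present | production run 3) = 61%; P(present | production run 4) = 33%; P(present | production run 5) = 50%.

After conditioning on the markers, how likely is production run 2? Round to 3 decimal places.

For each hypothesis, the unnormalized posterior weight is prior × product of the marker likelihoods:
  production run 2: 0.20 × 0.88 × 0.06 = 0.01056
  production run 3: 0.12 × 0.73 × 0.61 = 0.053436
  production run 4: 0.40 × 0.41 × 0.33 = 0.05412
  production run 5: 0.28 × 0.05 × 0.50 = 0.007
Normalizing constant Z = 0.01056 + 0.053436 + 0.05412 + 0.007 = 0.12512.
P(production run 2 | evidence) = 0.01056 / 0.12512 ≈ 0.084.

0.084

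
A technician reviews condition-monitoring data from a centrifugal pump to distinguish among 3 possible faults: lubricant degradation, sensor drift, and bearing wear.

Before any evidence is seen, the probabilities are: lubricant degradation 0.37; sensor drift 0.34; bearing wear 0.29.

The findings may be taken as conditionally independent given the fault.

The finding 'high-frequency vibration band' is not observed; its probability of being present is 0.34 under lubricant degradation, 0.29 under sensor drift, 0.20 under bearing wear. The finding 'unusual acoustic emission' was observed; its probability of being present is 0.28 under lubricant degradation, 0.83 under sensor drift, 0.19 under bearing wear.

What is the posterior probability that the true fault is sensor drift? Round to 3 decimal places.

0.641

By Bayes' rule with conditional independence, the unnormalized weight for each hypothesis is prior × ∏ likelihoods (using 1 − P(present | H) for each absent finding):
  lubricant degradation: 0.37 × (1 − 0.34) × 0.28 = 0.068376
  sensor drift: 0.34 × (1 − 0.29) × 0.83 = 0.20036
  bearing wear: 0.29 × (1 − 0.20) × 0.19 = 0.04408
The unnormalized weights sum to 0.31282.
P(sensor drift | evidence) = 0.20036 / 0.31282 ≈ 0.641.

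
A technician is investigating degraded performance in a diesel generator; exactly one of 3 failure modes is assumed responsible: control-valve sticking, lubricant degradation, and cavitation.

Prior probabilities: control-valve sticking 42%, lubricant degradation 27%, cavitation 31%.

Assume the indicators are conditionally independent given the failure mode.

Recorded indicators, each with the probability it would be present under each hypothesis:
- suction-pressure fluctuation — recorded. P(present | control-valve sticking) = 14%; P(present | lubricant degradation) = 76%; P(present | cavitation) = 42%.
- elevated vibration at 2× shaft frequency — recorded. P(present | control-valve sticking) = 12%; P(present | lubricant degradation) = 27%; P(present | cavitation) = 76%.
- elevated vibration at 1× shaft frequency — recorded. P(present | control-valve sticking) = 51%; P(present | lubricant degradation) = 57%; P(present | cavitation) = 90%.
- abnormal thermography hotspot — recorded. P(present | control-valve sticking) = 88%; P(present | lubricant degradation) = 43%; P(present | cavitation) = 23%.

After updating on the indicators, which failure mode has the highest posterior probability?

For each hypothesis, the unnormalized posterior weight is prior × product of the indicator likelihoods:
  control-valve sticking: 0.42 × 0.14 × 0.12 × 0.51 × 0.88 = 0.0031667
  lubricant degradation: 0.27 × 0.76 × 0.27 × 0.57 × 0.43 = 0.01358
  cavitation: 0.31 × 0.42 × 0.76 × 0.90 × 0.23 = 0.020483
The unnormalized weights sum to 0.037229.
P(control-valve sticking | evidence) ≈ 0.0031667 / 0.037229 ≈ 0.085
P(lubricant degradation | evidence) ≈ 0.01358 / 0.037229 ≈ 0.365
P(cavitation | evidence) ≈ 0.020483 / 0.037229 ≈ 0.550
The largest is 0.550, so cavitation is most probable.

cavitation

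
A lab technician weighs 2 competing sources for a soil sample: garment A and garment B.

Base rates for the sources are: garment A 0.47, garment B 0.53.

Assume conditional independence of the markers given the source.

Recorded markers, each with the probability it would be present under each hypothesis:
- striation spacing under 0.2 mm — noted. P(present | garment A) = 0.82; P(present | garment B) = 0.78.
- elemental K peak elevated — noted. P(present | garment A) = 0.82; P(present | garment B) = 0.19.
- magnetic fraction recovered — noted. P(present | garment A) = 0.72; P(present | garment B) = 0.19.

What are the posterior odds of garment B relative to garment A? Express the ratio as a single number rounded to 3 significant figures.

The normalizing constant cancels in an odds ratio, so compute prior × likelihood for the two hypotheses only:
  garment B: 0.53 × 0.78 × 0.19 × 0.19 = 0.014924
  garment A: 0.47 × 0.82 × 0.82 × 0.72 = 0.22754
Posterior odds = 0.014924 / 0.22754 ≈ 0.0656.

0.0656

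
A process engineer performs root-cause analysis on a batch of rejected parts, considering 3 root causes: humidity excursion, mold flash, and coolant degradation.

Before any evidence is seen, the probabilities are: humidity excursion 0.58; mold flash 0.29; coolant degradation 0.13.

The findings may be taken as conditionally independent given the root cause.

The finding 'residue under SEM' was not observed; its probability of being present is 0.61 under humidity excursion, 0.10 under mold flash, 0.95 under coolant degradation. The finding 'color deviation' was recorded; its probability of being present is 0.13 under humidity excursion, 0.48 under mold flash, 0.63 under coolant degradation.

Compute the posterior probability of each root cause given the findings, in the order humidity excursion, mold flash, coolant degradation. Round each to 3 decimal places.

For each hypothesis, the unnormalized posterior weight is prior × product of the finding likelihoods (using 1 − P(present | H) for each absent finding):
  humidity excursion: 0.58 × (1 − 0.61) × 0.13 = 0.029406
  mold flash: 0.29 × (1 − 0.10) × 0.48 = 0.12528
  coolant degradation: 0.13 × (1 − 0.95) × 0.63 = 0.004095
Marginal likelihood of the evidence = 0.15878.
P(humidity excursion | evidence) = 0.029406 / 0.15878 ≈ 0.185
P(mold flash | evidence) = 0.12528 / 0.15878 ≈ 0.789
P(coolant degradation | evidence) = 0.004095 / 0.15878 ≈ 0.026

0.185, 0.789, 0.026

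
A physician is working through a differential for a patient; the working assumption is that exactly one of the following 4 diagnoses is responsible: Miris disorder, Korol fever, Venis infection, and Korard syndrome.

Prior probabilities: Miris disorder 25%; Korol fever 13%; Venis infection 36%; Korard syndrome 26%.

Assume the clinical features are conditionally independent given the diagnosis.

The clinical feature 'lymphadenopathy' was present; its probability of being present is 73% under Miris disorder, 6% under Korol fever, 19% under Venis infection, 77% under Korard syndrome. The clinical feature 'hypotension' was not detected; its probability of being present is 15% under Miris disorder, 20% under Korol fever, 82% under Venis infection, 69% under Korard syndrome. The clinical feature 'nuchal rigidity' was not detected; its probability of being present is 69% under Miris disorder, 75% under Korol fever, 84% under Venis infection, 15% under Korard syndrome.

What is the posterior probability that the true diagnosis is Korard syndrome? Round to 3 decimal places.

Multiply each prior by the joint likelihood of the clinical feature pattern (using 1 − P(present | H) for each absent clinical feature):
  Miris disorder: 0.25 × 0.73 × (1 − 0.15) × (1 − 0.69) = 0.048089
  Korol fever: 0.13 × 0.06 × (1 − 0.20) × (1 − 0.75) = 0.00156
  Venis infection: 0.36 × 0.19 × (1 − 0.82) × (1 − 0.84) = 0.0019699
  Korard syndrome: 0.26 × 0.77 × (1 − 0.69) × (1 − 0.15) = 0.052753
The unnormalized weights sum to 0.10437.
P(Korard syndrome | evidence) = 0.052753 / 0.10437 ≈ 0.505.

0.505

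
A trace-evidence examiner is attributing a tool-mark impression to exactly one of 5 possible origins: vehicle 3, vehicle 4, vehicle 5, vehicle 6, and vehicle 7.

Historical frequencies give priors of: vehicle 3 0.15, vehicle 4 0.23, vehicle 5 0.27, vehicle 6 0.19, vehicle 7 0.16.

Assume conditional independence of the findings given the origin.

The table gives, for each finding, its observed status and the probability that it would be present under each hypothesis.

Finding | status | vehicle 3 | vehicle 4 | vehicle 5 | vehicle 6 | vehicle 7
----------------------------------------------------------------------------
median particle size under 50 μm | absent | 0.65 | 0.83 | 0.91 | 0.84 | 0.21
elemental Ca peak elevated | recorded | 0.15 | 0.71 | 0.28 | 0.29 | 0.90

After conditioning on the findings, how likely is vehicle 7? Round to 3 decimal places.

0.689

For each hypothesis, the unnormalized posterior weight is prior × product of the finding likelihoods (using 1 − P(present | H) for each absent finding):
  vehicle 3: 0.15 × (1 − 0.65) × 0.15 = 0.007875
  vehicle 4: 0.23 × (1 − 0.83) × 0.71 = 0.027761
  vehicle 5: 0.27 × (1 − 0.91) × 0.28 = 0.006804
  vehicle 6: 0.19 × (1 − 0.84) × 0.29 = 0.008816
  vehicle 7: 0.16 × (1 − 0.21) × 0.90 = 0.11376
Marginal likelihood of the evidence = 0.16502.
P(vehicle 7 | evidence) = 0.11376 / 0.16502 ≈ 0.689.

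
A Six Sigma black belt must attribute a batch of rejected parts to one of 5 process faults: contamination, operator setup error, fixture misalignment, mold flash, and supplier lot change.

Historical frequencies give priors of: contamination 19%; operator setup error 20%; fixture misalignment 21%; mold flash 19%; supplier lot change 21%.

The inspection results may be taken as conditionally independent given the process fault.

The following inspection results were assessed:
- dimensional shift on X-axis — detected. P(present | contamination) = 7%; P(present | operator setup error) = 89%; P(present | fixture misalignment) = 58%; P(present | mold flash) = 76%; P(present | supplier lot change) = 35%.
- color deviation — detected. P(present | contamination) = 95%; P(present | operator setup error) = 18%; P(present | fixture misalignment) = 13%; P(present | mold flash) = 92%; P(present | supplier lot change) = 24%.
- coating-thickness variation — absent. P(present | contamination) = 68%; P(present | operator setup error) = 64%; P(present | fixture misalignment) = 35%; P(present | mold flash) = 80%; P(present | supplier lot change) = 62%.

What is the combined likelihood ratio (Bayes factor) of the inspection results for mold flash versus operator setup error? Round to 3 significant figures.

The Bayes factor is the ratio of the joint likelihoods of the inspection result pattern under the two hypotheses (using 1 − P(present | H) for each absent inspection result).
  mold flash: 0.76 × 0.92 × (1 − 0.80) = 0.13984
  operator setup error: 0.89 × 0.18 × (1 − 0.64) = 0.057672
Bayes factor = 0.13984 / 0.057672 ≈ 2.42

2.42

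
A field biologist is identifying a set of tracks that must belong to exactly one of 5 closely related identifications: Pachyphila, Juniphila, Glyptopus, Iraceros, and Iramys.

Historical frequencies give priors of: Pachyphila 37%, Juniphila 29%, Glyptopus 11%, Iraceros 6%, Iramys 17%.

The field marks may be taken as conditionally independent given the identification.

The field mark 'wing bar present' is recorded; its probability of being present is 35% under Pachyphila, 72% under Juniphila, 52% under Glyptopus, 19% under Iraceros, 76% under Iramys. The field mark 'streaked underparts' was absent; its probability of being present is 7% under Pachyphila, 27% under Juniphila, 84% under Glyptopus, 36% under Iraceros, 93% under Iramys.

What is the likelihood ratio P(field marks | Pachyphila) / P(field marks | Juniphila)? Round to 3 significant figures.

0.619

Take the product of per-field mark likelihoods under each hypothesis (using 1 − P(present | H) for each absent field mark), then divide.
  Pachyphila: 0.35 × (1 − 0.07) = 0.3255
  Juniphila: 0.72 × (1 − 0.27) = 0.5256
Bayes factor = 0.3255 / 0.5256 ≈ 0.619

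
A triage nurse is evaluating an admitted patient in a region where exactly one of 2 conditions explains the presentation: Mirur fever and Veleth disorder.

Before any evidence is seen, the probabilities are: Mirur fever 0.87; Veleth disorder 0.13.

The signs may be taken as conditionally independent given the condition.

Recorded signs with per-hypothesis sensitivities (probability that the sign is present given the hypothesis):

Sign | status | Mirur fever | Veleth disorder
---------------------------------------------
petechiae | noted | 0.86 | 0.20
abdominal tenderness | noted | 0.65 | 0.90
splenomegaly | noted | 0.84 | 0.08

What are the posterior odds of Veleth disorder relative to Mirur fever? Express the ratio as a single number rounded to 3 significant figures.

The normalizing constant cancels in an odds ratio, so compute prior × likelihood for the two hypotheses only:
  Veleth disorder: 0.13 × 0.20 × 0.90 × 0.08 = 0.001872
  Mirur fever: 0.87 × 0.86 × 0.65 × 0.84 = 0.40852
Posterior odds = 0.001872 / 0.40852 ≈ 0.00458.

0.00458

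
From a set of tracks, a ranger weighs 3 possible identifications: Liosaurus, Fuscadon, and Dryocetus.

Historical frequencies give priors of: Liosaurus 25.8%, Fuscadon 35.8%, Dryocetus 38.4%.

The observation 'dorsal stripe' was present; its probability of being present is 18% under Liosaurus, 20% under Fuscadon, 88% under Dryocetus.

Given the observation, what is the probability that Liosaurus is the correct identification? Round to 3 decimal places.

For each hypothesis, the unnormalized posterior weight is prior × likelihood:
  Liosaurus: 0.258 × 0.18 = 0.04644
  Fuscadon: 0.358 × 0.20 = 0.0716
  Dryocetus: 0.384 × 0.88 = 0.33792
The unnormalized weights sum to 0.45596.
P(Liosaurus | evidence) = 0.04644 / 0.45596 ≈ 0.102.

0.102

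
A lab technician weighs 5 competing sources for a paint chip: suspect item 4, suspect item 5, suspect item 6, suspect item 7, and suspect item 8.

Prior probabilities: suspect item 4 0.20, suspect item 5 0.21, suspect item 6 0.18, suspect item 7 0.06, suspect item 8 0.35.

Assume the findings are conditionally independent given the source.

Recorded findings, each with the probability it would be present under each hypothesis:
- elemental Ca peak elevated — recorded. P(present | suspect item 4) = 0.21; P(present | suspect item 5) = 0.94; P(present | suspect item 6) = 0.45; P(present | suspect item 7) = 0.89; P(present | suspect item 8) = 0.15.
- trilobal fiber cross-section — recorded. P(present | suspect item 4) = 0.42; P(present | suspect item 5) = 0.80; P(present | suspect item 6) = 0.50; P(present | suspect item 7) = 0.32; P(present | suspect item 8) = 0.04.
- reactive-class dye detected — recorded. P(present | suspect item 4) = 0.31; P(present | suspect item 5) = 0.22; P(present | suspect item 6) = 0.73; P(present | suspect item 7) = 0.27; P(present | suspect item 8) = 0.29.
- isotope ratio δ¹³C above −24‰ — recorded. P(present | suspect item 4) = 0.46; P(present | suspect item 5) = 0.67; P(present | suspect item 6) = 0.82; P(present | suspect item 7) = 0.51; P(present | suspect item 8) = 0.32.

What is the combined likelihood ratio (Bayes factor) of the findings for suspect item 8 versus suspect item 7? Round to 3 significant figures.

0.0142

Joint likelihood of the evidence pattern under each hypothesis:
  suspect item 8: 0.15 × 0.04 × 0.29 × 0.32 = 0.0005568
  suspect item 7: 0.89 × 0.32 × 0.27 × 0.51 = 0.039217
Bayes factor = 0.0005568 / 0.039217 ≈ 0.0142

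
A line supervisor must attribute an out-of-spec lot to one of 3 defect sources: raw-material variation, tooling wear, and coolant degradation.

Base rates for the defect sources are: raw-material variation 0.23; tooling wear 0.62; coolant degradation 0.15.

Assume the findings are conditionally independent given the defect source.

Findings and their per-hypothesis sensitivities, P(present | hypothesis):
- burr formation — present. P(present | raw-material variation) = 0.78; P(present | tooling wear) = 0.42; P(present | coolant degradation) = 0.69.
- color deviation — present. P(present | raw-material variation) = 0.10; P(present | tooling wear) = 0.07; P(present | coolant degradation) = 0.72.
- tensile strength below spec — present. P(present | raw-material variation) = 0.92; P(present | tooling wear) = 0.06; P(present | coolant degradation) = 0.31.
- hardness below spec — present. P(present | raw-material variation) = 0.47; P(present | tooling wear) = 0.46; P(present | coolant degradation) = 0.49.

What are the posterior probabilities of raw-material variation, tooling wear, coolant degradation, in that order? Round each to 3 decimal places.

0.396, 0.026, 0.578

Multiply each prior by the joint likelihood of the evidence pattern:
  raw-material variation: 0.23 × 0.78 × 0.10 × 0.92 × 0.47 = 0.0077573
  tooling wear: 0.62 × 0.42 × 0.07 × 0.06 × 0.46 = 0.00050309
  coolant degradation: 0.15 × 0.69 × 0.72 × 0.31 × 0.49 = 0.01132
Normalizing constant Z = 0.0077573 + 0.00050309 + 0.01132 = 0.01958.
P(raw-material variation | evidence) = 0.0077573 / 0.01958 ≈ 0.396
P(tooling wear | evidence) = 0.00050309 / 0.01958 ≈ 0.026
P(coolant degradation | evidence) = 0.01132 / 0.01958 ≈ 0.578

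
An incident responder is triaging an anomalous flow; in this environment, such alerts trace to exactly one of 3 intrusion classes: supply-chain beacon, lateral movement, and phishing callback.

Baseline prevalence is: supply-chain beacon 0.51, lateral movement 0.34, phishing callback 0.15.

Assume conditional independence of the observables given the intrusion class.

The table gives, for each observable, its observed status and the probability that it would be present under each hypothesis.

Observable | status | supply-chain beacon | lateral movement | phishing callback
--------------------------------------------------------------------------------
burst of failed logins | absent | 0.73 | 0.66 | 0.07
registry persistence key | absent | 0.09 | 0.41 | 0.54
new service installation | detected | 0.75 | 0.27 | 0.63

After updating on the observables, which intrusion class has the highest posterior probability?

supply-chain beacon

By Bayes' rule with conditional independence, the unnormalized weight for each hypothesis is prior × ∏ likelihoods (using 1 − P(present | H) for each absent observable):
  supply-chain beacon: 0.51 × (1 − 0.73) × (1 − 0.09) × 0.75 = 0.09398
  lateral movement: 0.34 × (1 − 0.66) × (1 − 0.41) × 0.27 = 0.018415
  phishing callback: 0.15 × (1 − 0.07) × (1 − 0.54) × 0.63 = 0.040427
Marginal likelihood of the evidence = 0.15282.
P(supply-chain beacon | evidence) ≈ 0.09398 / 0.15282 ≈ 0.615
P(lateral movement | evidence) ≈ 0.018415 / 0.15282 ≈ 0.120
P(phishing callback | evidence) ≈ 0.040427 / 0.15282 ≈ 0.265
The largest is 0.615, so supply-chain beacon is most probable.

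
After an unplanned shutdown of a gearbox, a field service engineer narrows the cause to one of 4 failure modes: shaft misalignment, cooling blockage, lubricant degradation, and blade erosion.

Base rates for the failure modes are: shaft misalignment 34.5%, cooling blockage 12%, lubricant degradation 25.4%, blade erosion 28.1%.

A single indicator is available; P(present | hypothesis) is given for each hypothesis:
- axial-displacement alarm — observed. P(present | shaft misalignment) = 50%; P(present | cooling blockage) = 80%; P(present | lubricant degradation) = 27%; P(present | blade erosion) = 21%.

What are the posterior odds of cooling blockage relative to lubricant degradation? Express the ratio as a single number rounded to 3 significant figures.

1.40

The normalizing constant cancels in an odds ratio, so compute prior × likelihood for the two hypotheses only:
  cooling blockage: 0.120 × 0.80 = 0.096
  lubricant degradation: 0.254 × 0.27 = 0.06858
Posterior odds = 0.096 / 0.06858 ≈ 1.40.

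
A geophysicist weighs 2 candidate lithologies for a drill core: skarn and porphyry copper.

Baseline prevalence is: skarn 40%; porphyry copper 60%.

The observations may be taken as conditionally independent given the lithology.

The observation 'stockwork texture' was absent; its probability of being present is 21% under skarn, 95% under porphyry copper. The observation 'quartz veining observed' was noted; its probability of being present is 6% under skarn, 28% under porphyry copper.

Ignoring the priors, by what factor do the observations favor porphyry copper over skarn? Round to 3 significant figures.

0.295

The Bayes factor is the ratio of the joint likelihoods of the evidence pattern under the two hypotheses (using 1 − P(present | H) for each absent observation).
  porphyry copper: (1 − 0.95) × 0.28 = 0.014
  skarn: (1 − 0.21) × 0.06 = 0.0474
Bayes factor = 0.014 / 0.0474 ≈ 0.295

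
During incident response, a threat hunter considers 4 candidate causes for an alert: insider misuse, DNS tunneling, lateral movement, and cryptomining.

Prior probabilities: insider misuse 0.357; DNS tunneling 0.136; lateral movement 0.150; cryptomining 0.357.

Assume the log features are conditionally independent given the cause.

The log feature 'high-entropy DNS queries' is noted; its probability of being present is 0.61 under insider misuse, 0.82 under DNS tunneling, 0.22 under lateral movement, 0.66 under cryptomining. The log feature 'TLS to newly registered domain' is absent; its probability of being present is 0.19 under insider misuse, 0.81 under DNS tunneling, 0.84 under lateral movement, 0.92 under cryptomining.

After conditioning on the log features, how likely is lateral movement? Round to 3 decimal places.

By Bayes' rule with conditional independence, the unnormalized weight for each hypothesis is prior × ∏ likelihoods (using 1 − P(present | H) for each absent log feature):
  insider misuse: 0.357 × 0.61 × (1 − 0.19) = 0.17639
  DNS tunneling: 0.136 × 0.82 × (1 − 0.81) = 0.021189
  lateral movement: 0.150 × 0.22 × (1 − 0.84) = 0.00528
  cryptomining: 0.357 × 0.66 × (1 − 0.92) = 0.01885
Normalizing constant Z = 0.17639 + 0.021189 + 0.00528 + 0.01885 = 0.22171.
P(lateral movement | evidence) = 0.00528 / 0.22171 ≈ 0.024.

0.024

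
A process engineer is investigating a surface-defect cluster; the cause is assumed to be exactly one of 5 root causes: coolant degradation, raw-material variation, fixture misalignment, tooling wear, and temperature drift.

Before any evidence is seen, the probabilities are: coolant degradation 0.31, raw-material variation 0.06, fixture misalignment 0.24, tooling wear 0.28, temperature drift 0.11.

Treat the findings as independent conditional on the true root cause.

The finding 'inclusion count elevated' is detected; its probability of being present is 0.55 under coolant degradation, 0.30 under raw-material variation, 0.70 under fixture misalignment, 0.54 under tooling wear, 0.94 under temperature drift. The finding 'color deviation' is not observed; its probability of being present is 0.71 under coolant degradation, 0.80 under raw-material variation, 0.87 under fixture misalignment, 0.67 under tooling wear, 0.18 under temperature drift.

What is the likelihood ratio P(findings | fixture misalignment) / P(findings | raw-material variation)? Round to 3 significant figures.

1.52

Joint likelihood of the evidence pattern under each hypothesis (using 1 − P(present | H) for each absent finding):
  fixture misalignment: 0.70 × (1 − 0.87) = 0.091
  raw-material variation: 0.30 × (1 − 0.80) = 0.06
Bayes factor = 0.091 / 0.06 ≈ 1.52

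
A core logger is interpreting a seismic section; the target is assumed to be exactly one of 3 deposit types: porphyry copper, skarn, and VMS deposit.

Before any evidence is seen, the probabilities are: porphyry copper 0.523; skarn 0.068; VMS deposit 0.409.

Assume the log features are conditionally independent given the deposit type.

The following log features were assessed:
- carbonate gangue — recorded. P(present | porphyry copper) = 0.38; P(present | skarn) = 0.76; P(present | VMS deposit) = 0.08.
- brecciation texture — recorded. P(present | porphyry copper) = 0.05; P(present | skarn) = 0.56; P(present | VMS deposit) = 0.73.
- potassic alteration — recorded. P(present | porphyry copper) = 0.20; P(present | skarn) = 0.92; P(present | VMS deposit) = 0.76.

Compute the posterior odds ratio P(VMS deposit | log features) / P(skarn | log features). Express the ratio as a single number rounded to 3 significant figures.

0.682

The normalizing constant cancels in an odds ratio, so compute prior × likelihood for the two hypotheses only:
  VMS deposit: 0.409 × 0.08 × 0.73 × 0.76 = 0.018153
  skarn: 0.068 × 0.76 × 0.56 × 0.92 = 0.026626
Posterior odds = 0.018153 / 0.026626 ≈ 0.682.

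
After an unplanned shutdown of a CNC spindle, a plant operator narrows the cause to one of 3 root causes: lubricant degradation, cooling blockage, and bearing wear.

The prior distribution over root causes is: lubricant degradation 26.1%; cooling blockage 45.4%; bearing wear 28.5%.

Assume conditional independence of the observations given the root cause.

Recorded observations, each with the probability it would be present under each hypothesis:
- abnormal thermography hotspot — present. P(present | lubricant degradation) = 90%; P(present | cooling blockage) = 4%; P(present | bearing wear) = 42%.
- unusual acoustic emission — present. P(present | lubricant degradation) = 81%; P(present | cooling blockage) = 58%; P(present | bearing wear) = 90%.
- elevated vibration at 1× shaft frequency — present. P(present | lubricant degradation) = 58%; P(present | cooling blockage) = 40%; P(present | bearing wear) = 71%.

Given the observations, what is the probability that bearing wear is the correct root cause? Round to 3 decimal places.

0.400

Multiply each prior by the joint likelihood of the evidence pattern:
  lubricant degradation: 0.261 × 0.90 × 0.81 × 0.58 = 0.11036
  cooling blockage: 0.454 × 0.04 × 0.58 × 0.40 = 0.0042131
  bearing wear: 0.285 × 0.42 × 0.90 × 0.71 = 0.076488
Normalizing constant Z = 0.11036 + 0.0042131 + 0.076488 = 0.19106.
P(bearing wear | evidence) = 0.076488 / 0.19106 ≈ 0.400.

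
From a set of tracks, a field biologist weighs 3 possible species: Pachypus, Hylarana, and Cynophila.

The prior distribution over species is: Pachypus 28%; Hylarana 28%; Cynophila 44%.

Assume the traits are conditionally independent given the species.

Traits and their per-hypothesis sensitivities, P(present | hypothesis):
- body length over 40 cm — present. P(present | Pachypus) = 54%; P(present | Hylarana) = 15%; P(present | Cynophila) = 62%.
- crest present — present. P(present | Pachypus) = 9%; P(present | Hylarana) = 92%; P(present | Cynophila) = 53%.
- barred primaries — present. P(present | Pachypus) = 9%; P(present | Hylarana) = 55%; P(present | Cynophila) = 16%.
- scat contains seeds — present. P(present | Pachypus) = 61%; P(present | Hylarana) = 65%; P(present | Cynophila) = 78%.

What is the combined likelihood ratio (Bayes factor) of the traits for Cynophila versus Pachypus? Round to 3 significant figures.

Joint likelihood of the trait pattern under each hypothesis:
  Cynophila: 0.62 × 0.53 × 0.16 × 0.78 = 0.041009
  Pachypus: 0.54 × 0.09 × 0.09 × 0.61 = 0.0026681
Bayes factor = 0.041009 / 0.0026681 ≈ 15.4

15.4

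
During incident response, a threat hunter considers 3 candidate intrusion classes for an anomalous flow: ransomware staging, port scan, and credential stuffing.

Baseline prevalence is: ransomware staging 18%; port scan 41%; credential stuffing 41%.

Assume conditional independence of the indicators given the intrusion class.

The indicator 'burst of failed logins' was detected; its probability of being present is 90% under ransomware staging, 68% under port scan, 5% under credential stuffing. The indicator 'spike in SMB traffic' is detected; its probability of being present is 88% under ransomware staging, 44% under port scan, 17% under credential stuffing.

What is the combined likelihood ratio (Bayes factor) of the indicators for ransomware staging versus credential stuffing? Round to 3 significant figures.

93.2

Joint likelihood of the indicator pattern under each hypothesis:
  ransomware staging: 0.90 × 0.88 = 0.792
  credential stuffing: 0.05 × 0.17 = 0.0085
Bayes factor = 0.792 / 0.0085 ≈ 93.2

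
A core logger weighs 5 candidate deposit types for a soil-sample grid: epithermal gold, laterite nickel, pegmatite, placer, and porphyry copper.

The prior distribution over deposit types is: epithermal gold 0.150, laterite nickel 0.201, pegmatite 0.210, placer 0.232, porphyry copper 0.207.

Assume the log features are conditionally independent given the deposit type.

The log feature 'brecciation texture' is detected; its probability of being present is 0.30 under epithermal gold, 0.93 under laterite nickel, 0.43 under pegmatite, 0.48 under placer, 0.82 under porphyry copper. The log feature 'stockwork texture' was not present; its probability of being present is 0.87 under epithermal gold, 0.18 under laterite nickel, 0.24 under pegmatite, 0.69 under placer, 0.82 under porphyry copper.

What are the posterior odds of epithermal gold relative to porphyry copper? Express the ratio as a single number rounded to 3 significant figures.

0.191

The normalizing constant cancels in an odds ratio, so compute prior × likelihood for the two hypotheses only (using 1 − P(present | H) for each absent log feature):
  epithermal gold: 0.150 × 0.30 × (1 − 0.87) = 0.00585
  porphyry copper: 0.207 × 0.82 × (1 − 0.82) = 0.030553
Odds(epithermal gold : porphyry copper) = 0.00585 / 0.030553 ≈ 0.191.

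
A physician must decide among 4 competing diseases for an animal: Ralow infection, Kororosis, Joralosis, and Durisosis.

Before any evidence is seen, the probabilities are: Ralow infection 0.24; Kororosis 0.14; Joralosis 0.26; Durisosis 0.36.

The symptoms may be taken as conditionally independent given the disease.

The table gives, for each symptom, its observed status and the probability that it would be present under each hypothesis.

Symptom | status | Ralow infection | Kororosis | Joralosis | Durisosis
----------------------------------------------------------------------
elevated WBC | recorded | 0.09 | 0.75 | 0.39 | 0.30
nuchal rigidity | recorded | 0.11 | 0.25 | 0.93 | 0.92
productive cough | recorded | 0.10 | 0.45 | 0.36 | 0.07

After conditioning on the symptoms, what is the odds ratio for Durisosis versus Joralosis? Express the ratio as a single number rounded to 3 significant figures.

0.205

Unnormalized posterior weight (prior times the symptom likelihoods) for each of the two hypotheses:
  Durisosis: 0.36 × 0.30 × 0.92 × 0.07 = 0.0069552
  Joralosis: 0.26 × 0.39 × 0.93 × 0.36 = 0.033949
Odds(Durisosis : Joralosis) = 0.0069552 / 0.033949 ≈ 0.205.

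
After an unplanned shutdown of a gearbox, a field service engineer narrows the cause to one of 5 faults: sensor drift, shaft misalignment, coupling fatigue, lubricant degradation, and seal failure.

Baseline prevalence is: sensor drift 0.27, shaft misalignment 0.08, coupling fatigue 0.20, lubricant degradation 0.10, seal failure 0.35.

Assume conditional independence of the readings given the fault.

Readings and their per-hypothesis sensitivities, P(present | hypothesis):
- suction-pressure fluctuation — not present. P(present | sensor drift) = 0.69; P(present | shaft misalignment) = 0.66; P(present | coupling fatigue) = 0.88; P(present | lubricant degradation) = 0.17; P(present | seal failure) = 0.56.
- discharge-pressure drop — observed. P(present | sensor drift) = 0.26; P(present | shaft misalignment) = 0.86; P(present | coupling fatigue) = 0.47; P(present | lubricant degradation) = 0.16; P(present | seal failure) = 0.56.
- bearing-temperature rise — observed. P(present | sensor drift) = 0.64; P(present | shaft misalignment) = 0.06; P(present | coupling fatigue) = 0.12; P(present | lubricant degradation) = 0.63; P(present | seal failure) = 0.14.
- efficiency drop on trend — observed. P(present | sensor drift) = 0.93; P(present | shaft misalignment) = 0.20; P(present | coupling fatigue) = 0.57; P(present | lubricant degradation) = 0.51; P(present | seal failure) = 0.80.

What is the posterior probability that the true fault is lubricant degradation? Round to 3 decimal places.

0.153

Multiply each prior by the joint likelihood of the reading pattern (using 1 − P(present | H) for each absent reading):
  sensor drift: 0.27 × (1 − 0.69) × 0.26 × 0.64 × 0.93 = 0.012953
  shaft misalignment: 0.08 × (1 − 0.66) × 0.86 × 0.06 × 0.20 = 0.0002807
  coupling fatigue: 0.20 × (1 − 0.88) × 0.47 × 0.12 × 0.57 = 0.00077155
  lubricant degradation: 0.10 × (1 − 0.17) × 0.16 × 0.63 × 0.51 = 0.0042669
  seal failure: 0.35 × (1 − 0.56) × 0.56 × 0.14 × 0.80 = 0.0096589
Marginal likelihood of the evidence = 0.027931.
P(lubricant degradation | evidence) = 0.0042669 / 0.027931 ≈ 0.153.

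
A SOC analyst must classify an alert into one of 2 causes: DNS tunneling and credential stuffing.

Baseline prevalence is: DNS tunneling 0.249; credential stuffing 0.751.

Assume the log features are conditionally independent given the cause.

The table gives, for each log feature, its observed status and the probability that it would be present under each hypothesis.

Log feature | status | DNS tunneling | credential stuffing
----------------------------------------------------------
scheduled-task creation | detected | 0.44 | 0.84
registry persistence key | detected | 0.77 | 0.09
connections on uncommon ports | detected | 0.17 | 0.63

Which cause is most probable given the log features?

By Bayes' rule with conditional independence, the unnormalized weight for each hypothesis is prior × ∏ likelihoods:
  DNS tunneling: 0.249 × 0.44 × 0.77 × 0.17 = 0.014341
  credential stuffing: 0.751 × 0.84 × 0.09 × 0.63 = 0.035769
The unnormalized weights sum to 0.05011.
P(DNS tunneling | evidence) ≈ 0.014341 / 0.05011 ≈ 0.286
P(credential stuffing | evidence) ≈ 0.035769 / 0.05011 ≈ 0.714
The largest is 0.714, so credential stuffing is most probable.

credential stuffing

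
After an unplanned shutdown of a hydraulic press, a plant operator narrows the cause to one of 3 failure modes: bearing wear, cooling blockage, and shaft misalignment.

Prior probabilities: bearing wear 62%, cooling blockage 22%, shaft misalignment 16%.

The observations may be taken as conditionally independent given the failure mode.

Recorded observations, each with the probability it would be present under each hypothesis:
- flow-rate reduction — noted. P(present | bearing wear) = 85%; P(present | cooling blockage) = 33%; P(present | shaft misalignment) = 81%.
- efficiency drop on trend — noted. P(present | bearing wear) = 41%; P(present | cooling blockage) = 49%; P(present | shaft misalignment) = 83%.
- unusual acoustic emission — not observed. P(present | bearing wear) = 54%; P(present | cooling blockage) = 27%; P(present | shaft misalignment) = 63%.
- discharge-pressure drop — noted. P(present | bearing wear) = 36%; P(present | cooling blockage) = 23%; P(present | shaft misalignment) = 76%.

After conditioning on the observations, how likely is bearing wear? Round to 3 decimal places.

0.497

Multiply each prior by the joint likelihood of the evidence pattern (using 1 − P(present | H) for each absent observation):
  bearing wear: 0.62 × 0.85 × 0.41 × (1 − 0.54) × 0.36 = 0.035781
  cooling blockage: 0.22 × 0.33 × 0.49 × (1 − 0.27) × 0.23 = 0.0059729
  shaft misalignment: 0.16 × 0.81 × 0.83 × (1 − 0.63) × 0.76 = 0.030248
The unnormalized weights sum to 0.072002.
P(bearing wear | evidence) = 0.035781 / 0.072002 ≈ 0.497.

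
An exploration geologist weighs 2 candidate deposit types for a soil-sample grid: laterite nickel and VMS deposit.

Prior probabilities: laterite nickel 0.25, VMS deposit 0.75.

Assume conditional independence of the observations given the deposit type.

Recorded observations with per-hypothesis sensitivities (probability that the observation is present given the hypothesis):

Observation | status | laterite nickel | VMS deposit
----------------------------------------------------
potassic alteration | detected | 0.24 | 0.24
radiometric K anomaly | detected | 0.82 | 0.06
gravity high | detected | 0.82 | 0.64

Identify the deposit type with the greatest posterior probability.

laterite nickel

By Bayes' rule with conditional independence, the unnormalized weight for each hypothesis is prior × ∏ likelihoods:
  laterite nickel: 0.25 × 0.24 × 0.82 × 0.82 = 0.040344
  VMS deposit: 0.75 × 0.24 × 0.06 × 0.64 = 0.006912
Marginal likelihood of the evidence = 0.047256.
P(laterite nickel | evidence) ≈ 0.040344 / 0.047256 ≈ 0.854
P(VMS deposit | evidence) ≈ 0.006912 / 0.047256 ≈ 0.146
The largest is 0.854, so laterite nickel is most probable.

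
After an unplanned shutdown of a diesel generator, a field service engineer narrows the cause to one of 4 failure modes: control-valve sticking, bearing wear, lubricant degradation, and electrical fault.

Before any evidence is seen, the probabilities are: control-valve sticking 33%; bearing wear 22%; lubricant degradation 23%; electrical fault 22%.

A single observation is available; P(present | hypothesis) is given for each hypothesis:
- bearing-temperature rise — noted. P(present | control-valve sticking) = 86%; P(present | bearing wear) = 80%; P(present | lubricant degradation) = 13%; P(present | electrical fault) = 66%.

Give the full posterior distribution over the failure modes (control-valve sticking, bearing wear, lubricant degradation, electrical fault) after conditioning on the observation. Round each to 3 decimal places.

0.447, 0.277, 0.047, 0.229

By Bayes' rule, the unnormalized weight for each hypothesis is prior × likelihood:
  control-valve sticking: 0.33 × 0.86 = 0.2838
  bearing wear: 0.22 × 0.80 = 0.176
  lubricant degradation: 0.23 × 0.13 = 0.0299
  electrical fault: 0.22 × 0.66 = 0.1452
Normalizing constant Z = 0.2838 + 0.176 + 0.0299 + 0.1452 = 0.6349.
P(control-valve sticking | evidence) = 0.2838 / 0.6349 ≈ 0.447
P(bearing wear | evidence) = 0.176 / 0.6349 ≈ 0.277
P(lubricant degradation | evidence) = 0.0299 / 0.6349 ≈ 0.047
P(electrical fault | evidence) = 0.1452 / 0.6349 ≈ 0.229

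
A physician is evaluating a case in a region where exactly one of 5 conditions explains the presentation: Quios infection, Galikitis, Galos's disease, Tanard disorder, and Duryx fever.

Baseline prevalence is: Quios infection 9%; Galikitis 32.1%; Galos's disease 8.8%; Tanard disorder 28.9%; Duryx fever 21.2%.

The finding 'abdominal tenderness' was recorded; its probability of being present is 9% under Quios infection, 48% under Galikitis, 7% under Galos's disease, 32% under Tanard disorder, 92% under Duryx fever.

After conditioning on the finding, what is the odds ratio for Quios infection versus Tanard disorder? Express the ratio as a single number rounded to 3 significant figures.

The normalizing constant cancels in an odds ratio, so compute prior × likelihood for the two hypotheses only:
  Quios infection: 0.090 × 0.09 = 0.0081
  Tanard disorder: 0.289 × 0.32 = 0.09248
Odds(Quios infection : Tanard disorder) = 0.0081 / 0.09248 ≈ 0.0876.

0.0876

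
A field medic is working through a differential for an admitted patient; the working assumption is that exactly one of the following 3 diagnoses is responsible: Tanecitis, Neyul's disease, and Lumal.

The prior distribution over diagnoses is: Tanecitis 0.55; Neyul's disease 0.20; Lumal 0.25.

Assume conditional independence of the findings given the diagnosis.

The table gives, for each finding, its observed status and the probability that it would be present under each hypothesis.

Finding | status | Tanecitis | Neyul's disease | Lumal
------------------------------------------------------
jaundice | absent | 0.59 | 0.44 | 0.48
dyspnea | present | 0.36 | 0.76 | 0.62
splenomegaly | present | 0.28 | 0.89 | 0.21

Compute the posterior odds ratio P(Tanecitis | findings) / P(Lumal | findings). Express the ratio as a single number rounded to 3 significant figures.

The normalizing constant cancels in an odds ratio, so compute prior × likelihood for the two hypotheses only (using 1 − P(present | H) for each absent finding):
  Tanecitis: 0.55 × (1 − 0.59) × 0.36 × 0.28 = 0.02273
  Lumal: 0.25 × (1 − 0.48) × 0.62 × 0.21 = 0.016926
Posterior odds = 0.02273 / 0.016926 ≈ 1.34.

1.34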